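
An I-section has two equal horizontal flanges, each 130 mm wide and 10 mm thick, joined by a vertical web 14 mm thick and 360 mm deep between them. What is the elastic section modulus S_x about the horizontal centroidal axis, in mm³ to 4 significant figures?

S_x ≈ 7.549 × 10⁵ mm³

Treat the section as a set of non-overlapping primitives; coordinates are from the bounding-box lower-left.
Bottom flange: 130 × 10, A = 1 300 mm², y = 5 mm, Ī = 10833.3 mm⁴.
Web: 14 × 360, A = 5 040 mm², y = 190 mm, Ī = 54 432 000 mm⁴.
Top flange: 130 × 10, A = 1 300 mm², y = 375 mm, Ī = 10833.3 mm⁴.
By symmetry the centroid is at mid-height, ȳ = 190 mm.
Transfer each piece to the horizontal centroidal axis using Ī + A·d² with d = y − 190:
  bottom flange: d = -185 mm → contributes +44 503 333 mm⁴
  web: d = 0 mm → contributes +54 432 000 mm⁴
  top flange: d = 185 mm → contributes +44 503 333 mm⁴
Total I = 143 438 667 mm⁴.
Extreme fibre distance c = 190 mm; S = I/c = 754 940 mm³.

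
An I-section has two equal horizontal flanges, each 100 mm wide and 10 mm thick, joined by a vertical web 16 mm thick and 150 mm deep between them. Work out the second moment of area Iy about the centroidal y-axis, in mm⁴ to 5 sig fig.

Decompose the section into non-overlapping parts with the origin at the bottom-left of its bounding rectangle.
Bottom flange: 100 × 10, A = 1 000 mm², x = 50 mm, Ī = 833333.3 mm⁴.
Web: 16 × 150, A = 2 400 mm², x = 50 mm, Ī = 51 200 mm⁴.
Top flange: 100 × 10, A = 1 000 mm², x = 50 mm, Ī = 833333.3 mm⁴.
By symmetry the centroid is at mid-width, x̄ = 50 mm.
All pieces are centred on the centroidal y-axis, so I = ΣĪ = 1 717 867 mm⁴.

Iy ≈ 1.7179 × 10⁶ mm⁴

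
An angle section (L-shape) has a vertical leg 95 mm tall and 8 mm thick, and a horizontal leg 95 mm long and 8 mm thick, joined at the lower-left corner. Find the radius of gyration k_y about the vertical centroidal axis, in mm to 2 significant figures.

k_y ≈ 29 mm

Break the section into simple shapes (no overlaps), measuring from the bottom-left corner of the bounding box.
Vertical leg: 8 × 95, A = 760 mm², x = 4 mm, Ī = 4 053 mm⁴.
Horizontal leg (remainder): 87 × 8, A = 696 mm², x = 51.5 mm, Ī = 439 002 mm⁴.
Centroid: x̄ = ΣA·x / ΣA = 26.71 mm.
Transfer each piece to the vertical centroidal axis using Ī + A·d² with d = x − 26.71:
  vertical leg: d = -22.71 mm → contributes +395 882 mm⁴
  horizontal leg (remainder): d = 24.79 mm → contributes +866 861 mm⁴
Total I = 1 262 744 mm⁴.
Radius of gyration: k = √(I/A) = √(1 262 744 / 1 456) = 29.45 mm.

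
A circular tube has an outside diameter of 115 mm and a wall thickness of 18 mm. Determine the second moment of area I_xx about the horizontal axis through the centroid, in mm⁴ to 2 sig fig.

I_xx ≈ 6.7 × 10⁶ mm⁴

Split into non-overlapping primitives; take the origin at the lower-left of the bounding box.
Outer circle: ⌀115, A = 10 387 mm², y = 57.5 mm, Ī = 8 585 414 mm⁴.
Bore (subtracted): ⌀79, A = 4 902 mm², y = 57.5 mm, Ī = 1 911 958 mm⁴.
By symmetry the centroid is at mid-height, ȳ = 57.5 mm.
All pieces are centred on the horizontal axis through the centroid, so I = ΣĪ (holes subtracted) = 6 673 457 mm⁴.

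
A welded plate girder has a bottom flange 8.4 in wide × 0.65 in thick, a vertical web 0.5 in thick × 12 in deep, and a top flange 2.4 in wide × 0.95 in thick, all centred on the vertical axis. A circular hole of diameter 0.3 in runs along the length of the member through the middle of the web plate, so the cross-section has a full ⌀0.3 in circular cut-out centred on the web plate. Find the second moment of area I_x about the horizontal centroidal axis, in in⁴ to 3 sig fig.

I_x ≈ 358 in⁴

Treat the section as a set of non-overlapping primitives; coordinates are from the bounding-box lower-left.
Bottom plate: 8.4 × 0.65, A = 5.46 in², y = 0.325 in, Ī = 0.19224 in⁴.
Web plate: 0.5 × 12, A = 6 in², y = 6.65 in, Ī = 72 in⁴.
Top plate: 2.4 × 0.95, A = 2.28 in², y = 13.125 in, Ī = 0.17148 in⁴.
Hole (subtracted): ⌀0.3, A = 0.070686 in², y = 6.65 in, Ī = 0.00039761 in⁴.
Centroid: ȳ = ΣA·y / ΣA = 5.2036 in.
Transfer each piece to the horizontal centroidal axis using Ī + A·d² with d = y − 5.2036:
  bottom plate: d = -4.8786 in → contributes +130.14 in⁴
  web plate: d = 1.4464 in → contributes +84.553 in⁴
  top plate: d = 7.9214 in → contributes +143.24 in⁴
  hole: d = 1.4464 in → contributes −0.14828 in⁴
Total I = 357.79 in⁴.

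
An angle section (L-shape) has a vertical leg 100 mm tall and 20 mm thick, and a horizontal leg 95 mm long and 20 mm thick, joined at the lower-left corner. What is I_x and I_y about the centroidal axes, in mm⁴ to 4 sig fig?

Break the section into simple shapes (no overlaps), measuring from the bottom-left corner of the bounding box.
Vertical leg: 20 × 100, A = 2 000 mm², y = 50 mm, Ī = 1 666 667 mm⁴.
Horizontal leg (remainder): 75 × 20, A = 1 500 mm², y = 10 mm, Ī = 50 000 mm⁴.
Centroid: ȳ = ΣA·y / ΣA = 32.8571 mm.
Transfer each piece to the centroidal x-axis using Ī + A·d² with d = y − 32.8571:
  vertical leg: d = 17.1429 mm → contributes +2 254 422 mm⁴
  horizontal leg (remainder): d = -22.8571 mm → contributes +833 673 mm⁴
Total I = 3 088 095 mm⁴.
For the y-axis: x̄ = 30.3571 mm.
Repeating about the centroidal y-axis gives I_y = 2 703 720 mm⁴.

I_x ≈ 3.088 × 10⁶ mm⁴, I_y ≈ 2.704 × 10⁶ mm⁴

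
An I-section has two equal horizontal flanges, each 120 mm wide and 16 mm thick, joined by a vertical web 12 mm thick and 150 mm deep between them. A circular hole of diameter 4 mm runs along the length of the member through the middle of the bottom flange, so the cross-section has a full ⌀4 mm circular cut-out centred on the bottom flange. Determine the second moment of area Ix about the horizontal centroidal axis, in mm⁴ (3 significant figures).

Decompose the section into non-overlapping parts with the origin at the bottom-left of its bounding rectangle.
Bottom flange: 120 × 16, A = 1 920 mm², y = 8 mm, Ī = 40 960 mm⁴.
Web: 12 × 150, A = 1 800 mm², y = 91 mm, Ī = 3 375 000 mm⁴.
Top flange: 120 × 16, A = 1 920 mm², y = 174 mm, Ī = 40 960 mm⁴.
Hole (subtracted): ⌀4, A = 12.566 mm², y = 8 mm, Ī = 12.566 mm⁴.
Centroid: ȳ = ΣA·y / ΣA = 91.185 mm.
Transfer each piece to the horizontal centroidal axis using Ī + A·d² with d = y − 91.185:
  bottom flange: d = -83.185 mm → contributes +13 326 979 mm⁴
  web: d = -0.18534 mm → contributes +3 375 062 mm⁴
  top flange: d = 82.815 mm → contributes +13 208 833 mm⁴
  hole: d = -83.185 mm → contributes −86 969 mm⁴
Total I = 29 823 904 mm⁴.

Ix ≈ 2.98 × 10⁷ mm⁴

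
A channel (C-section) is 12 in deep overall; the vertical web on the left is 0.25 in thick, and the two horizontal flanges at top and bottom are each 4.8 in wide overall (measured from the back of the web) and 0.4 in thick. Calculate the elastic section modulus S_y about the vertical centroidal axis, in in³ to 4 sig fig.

S_y ≈ 4.694 in³

Split into non-overlapping primitives; take the origin at the lower-left of the bounding box.
Web: 0.25 × 12, A = 3 in², x = 0.125 in, Ī = 0.015625 in⁴.
Top flange (beyond web): 4.55 × 0.4, A = 1.82 in², x = 2.525 in, Ī = 3.13988 in⁴.
Bottom flange (beyond web): 4.55 × 0.4, A = 1.82 in², x = 2.525 in, Ī = 3.13988 in⁴.
Centroid: x̄ = ΣA·x / ΣA = 1.44066 in.
Transfer each piece to the vertical centroidal axis using Ī + A·d² with d = x − 1.44066:
  web: d = -1.31566 in → contributes +5.20853 in⁴
  top flange (beyond web): d = 1.08434 in → contributes +5.27981 in⁴
  bottom flange (beyond web): d = 1.08434 in → contributes +5.27981 in⁴
Total I = 15.7682 in⁴.
Extreme fibre distance c = 3.35934 in; S = I/c = 4.69383 in³.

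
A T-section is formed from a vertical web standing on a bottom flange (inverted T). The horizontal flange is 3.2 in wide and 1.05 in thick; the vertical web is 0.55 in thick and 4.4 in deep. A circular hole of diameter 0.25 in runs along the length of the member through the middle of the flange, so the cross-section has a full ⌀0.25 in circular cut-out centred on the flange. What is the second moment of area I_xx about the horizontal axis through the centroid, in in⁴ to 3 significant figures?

I_xx ≈ 14.6 in⁴

Split into non-overlapping primitives; take the origin at the lower-left of the bounding box.
Flange: 3.2 × 1.05, A = 3.36 in², y = 0.525 in, Ī = 0.3087 in⁴.
Web: 0.55 × 4.4, A = 2.42 in², y = 3.25 in, Ī = 3.9043 in⁴.
Hole (subtracted): ⌀0.25, A = 0.049087 in², y = 0.525 in, Ī = 0.00019175 in⁴.
Centroid: ȳ = ΣA·y / ΣA = 1.6757 in.
Transfer each piece to the horizontal axis through the centroid using Ī + A·d² with d = y − 1.6757:
  flange: d = -1.1507 in → contributes +4.7576 in⁴
  web: d = 1.5743 in → contributes +9.9021 in⁴
  hole: d = -1.1507 in → contributes −0.065188 in⁴
Total I = 14.595 in⁴.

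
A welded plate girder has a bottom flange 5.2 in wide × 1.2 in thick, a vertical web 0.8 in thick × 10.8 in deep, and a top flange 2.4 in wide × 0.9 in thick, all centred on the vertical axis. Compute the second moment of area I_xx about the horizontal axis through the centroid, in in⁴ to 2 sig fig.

I_xx ≈ 350 in⁴

Decompose the section into non-overlapping parts with the origin at the bottom-left of its bounding rectangle.
Bottom plate: 5.2 × 1.2, A = 6.24 in², y = 0.6 in, Ī = 0.7488 in⁴.
Web plate: 0.8 × 10.8, A = 8.64 in², y = 6.6 in, Ī = 83.98 in⁴.
Top plate: 2.4 × 0.9, A = 2.16 in², y = 12.45 in, Ī = 0.1458 in⁴.
Centroid: ȳ = ΣA·y / ΣA = 5.144 in.
Transfer each piece to the horizontal axis through the centroid using Ī + A·d² with d = y − 5.144:
  bottom plate: d = -4.544 in → contributes +129.6 in⁴
  web plate: d = 1.456 in → contributes +102.3 in⁴
  top plate: d = 7.306 in → contributes +115.4 in⁴
Total I = 347.3 in⁴.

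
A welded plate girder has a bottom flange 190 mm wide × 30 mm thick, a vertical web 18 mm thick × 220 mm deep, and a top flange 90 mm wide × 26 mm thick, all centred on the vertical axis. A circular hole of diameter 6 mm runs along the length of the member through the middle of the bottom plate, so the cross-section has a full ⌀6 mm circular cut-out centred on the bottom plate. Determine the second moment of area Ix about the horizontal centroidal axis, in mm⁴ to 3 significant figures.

Ix ≈ 1.26 × 10⁸ mm⁴

Decompose the section into non-overlapping parts with the origin at the bottom-left of its bounding rectangle.
Bottom plate: 190 × 30, A = 5 700 mm², y = 15 mm, Ī = 427 500 mm⁴.
Web plate: 18 × 220, A = 3 960 mm², y = 140 mm, Ī = 15 972 000 mm⁴.
Top plate: 90 × 26, A = 2 340 mm², y = 263 mm, Ī = 131 820 mm⁴.
Hole (subtracted): ⌀6, A = 28.274 mm², y = 15 mm, Ī = 63.617 mm⁴.
Centroid: ȳ = ΣA·y / ΣA = 104.82 mm.
Transfer each piece to the horizontal centroidal axis using Ī + A·d² with d = y − 104.82:
  bottom plate: d = -89.822 mm → contributes +46 414 681 mm⁴
  web plate: d = 35.178 mm → contributes +20 872 568 mm⁴
  top plate: d = 158.18 mm → contributes +58 679 543 mm⁴
  hole: d = -89.822 mm → contributes −228 179 mm⁴
Total I = 125 738 613 mm⁴.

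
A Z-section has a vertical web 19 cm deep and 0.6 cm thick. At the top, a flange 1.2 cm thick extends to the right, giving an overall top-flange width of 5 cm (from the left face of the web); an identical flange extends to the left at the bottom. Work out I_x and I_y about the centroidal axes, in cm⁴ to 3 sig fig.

I_x ≈ 1180 cm⁴, I_y ≈ 83.4 cm⁴

Treat the section as a set of non-overlapping primitives; coordinates are from the bounding-box lower-left.
Web: 0.6 × 19, A = 11.4 cm², y = 9.5 cm, Ī = 342.95 cm⁴.
Top flange (beyond web): 4.4 × 1.2, A = 5.28 cm², y = 18.4 cm, Ī = 0.6336 cm⁴.
Bottom flange (beyond web): 4.4 × 1.2, A = 5.28 cm², y = 0.6 cm, Ī = 0.6336 cm⁴.
Centroid: ȳ = ΣA·y / ΣA = 9.5 cm.
Transfer each piece to the centroidal x-axis using Ī + A·d² with d = y − 9.5:
  web: d = 0 cm → contributes +342.95 cm⁴
  top flange (beyond web): d = 8.9 cm → contributes +418.86 cm⁴
  bottom flange (beyond web): d = -8.9 cm → contributes +418.86 cm⁴
Total I = 1180.7 cm⁴.
For the y-axis: x̄ = 4.7 cm.
Repeating about the centroidal y-axis gives I_y = 83.379 cm⁴.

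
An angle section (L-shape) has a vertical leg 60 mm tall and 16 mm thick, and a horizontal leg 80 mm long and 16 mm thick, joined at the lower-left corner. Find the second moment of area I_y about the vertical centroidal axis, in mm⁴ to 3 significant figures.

I_y ≈ 1.16 × 10⁶ mm⁴

Treat the section as a set of non-overlapping primitives; coordinates are from the bounding-box lower-left.
Vertical leg: 16 × 60, A = 960 mm², x = 8 mm, Ī = 20 480 mm⁴.
Horizontal leg (remainder): 64 × 16, A = 1 024 mm², x = 48 mm, Ī = 349 525 mm⁴.
Centroid: x̄ = ΣA·x / ΣA = 28.645 mm.
Transfer each piece to the vertical centroidal axis using Ī + A·d² with d = x − 28.645:
  vertical leg: d = -20.645 mm → contributes +429 654 mm⁴
  horizontal leg (remainder): d = 19.355 mm → contributes +733 126 mm⁴
Total I = 1 162 780 mm⁴.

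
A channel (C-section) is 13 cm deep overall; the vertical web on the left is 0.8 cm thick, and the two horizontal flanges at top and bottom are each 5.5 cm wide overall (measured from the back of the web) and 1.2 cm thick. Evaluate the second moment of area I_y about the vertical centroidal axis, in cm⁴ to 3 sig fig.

I_y ≈ 62.2 cm⁴

Split into non-overlapping primitives; take the origin at the lower-left of the bounding box.
Web: 0.8 × 13, A = 10.4 cm², x = 0.4 cm, Ī = 0.55467 cm⁴.
Top flange (beyond web): 4.7 × 1.2, A = 5.64 cm², x = 3.15 cm, Ī = 10.382 cm⁴.
Bottom flange (beyond web): 4.7 × 1.2, A = 5.64 cm², x = 3.15 cm, Ī = 10.382 cm⁴.
Centroid: x̄ = ΣA·x / ΣA = 1.8308 cm.
Transfer each piece to the vertical centroidal axis using Ī + A·d² with d = x − 1.8308:
  web: d = -1.4308 cm → contributes +21.846 cm⁴
  top flange (beyond web): d = 1.3192 cm → contributes +20.197 cm⁴
  bottom flange (beyond web): d = 1.3192 cm → contributes +20.197 cm⁴
Total I = 62.24 cm⁴.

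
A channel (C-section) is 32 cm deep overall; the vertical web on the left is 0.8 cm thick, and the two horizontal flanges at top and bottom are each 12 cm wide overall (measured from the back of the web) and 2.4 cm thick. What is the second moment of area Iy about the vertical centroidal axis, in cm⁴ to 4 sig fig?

Iy ≈ 1188 cm⁴

Split into non-overlapping primitives; take the origin at the lower-left of the bounding box.
Web: 0.8 × 32, A = 25.6 cm², x = 0.4 cm, Ī = 1.36533 cm⁴.
Top flange (beyond web): 11.2 × 2.4, A = 26.88 cm², x = 6.4 cm, Ī = 280.986 cm⁴.
Bottom flange (beyond web): 11.2 × 2.4, A = 26.88 cm², x = 6.4 cm, Ī = 280.986 cm⁴.
Centroid: x̄ = ΣA·x / ΣA = 4.46452 cm.
Transfer each piece to the vertical centroidal axis using Ī + A·d² with d = x − 4.46452:
  web: d = -4.06452 cm → contributes +424.285 cm⁴
  top flange (beyond web): d = 1.93548 cm → contributes +381.681 cm⁴
  bottom flange (beyond web): d = 1.93548 cm → contributes +381.681 cm⁴
Total I = 1187.65 cm⁴.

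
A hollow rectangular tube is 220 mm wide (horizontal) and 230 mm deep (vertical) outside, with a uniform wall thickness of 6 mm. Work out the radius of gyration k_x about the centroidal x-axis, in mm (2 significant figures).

Treat the section as a set of non-overlapping primitives; coordinates are from the bounding-box lower-left.
Outer rectangle: 220 × 230, A = 50 600 mm², y = 115 mm, Ī = 223 061 667 mm⁴.
Inner void (subtracted): 208 × 218, A = 45 344 mm², y = 115 mm, Ī = 179 577 355 mm⁴.
By symmetry the centroid is at mid-height, ȳ = 115 mm.
All pieces are centred on the centroidal x-axis, so I = ΣĪ (holes subtracted) = 43 484 312 mm⁴.
Radius of gyration: k = √(I/A) = √(43 484 312 / 5 256) = 90.96 mm.

k_x ≈ 91 mm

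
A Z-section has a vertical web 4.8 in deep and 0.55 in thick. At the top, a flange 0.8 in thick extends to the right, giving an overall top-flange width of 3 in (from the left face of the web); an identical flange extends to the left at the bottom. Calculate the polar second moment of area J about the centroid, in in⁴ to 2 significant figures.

J ≈ 32 in⁴

Split into non-overlapping primitives; take the origin at the lower-left of the bounding box.
Web: 0.55 × 4.8, A = 2.64 in², y = 2.4 in, Ī = 5.069 in⁴.
Top flange (beyond web): 2.45 × 0.8, A = 1.96 in², y = 4.4 in, Ī = 0.1045 in⁴.
Bottom flange (beyond web): 2.45 × 0.8, A = 1.96 in², y = 0.4 in, Ī = 0.1045 in⁴.
Centroid: ȳ = ΣA·y / ΣA = 2.4 in.
Transfer each piece to the centroidal x-axis using Ī + A·d² with d = y − 2.4:
  web: d = 0 in → contributes +5.069 in⁴
  top flange (beyond web): d = 2 in → contributes +7.945 in⁴
  bottom flange (beyond web): d = -2 in → contributes +7.945 in⁴
Total I = 20.96 in⁴.
For the y-axis: x̄ = 2.725 in.
Repeating about the centroidal y-axis gives I_y = 10.85 in⁴.
Polar second moment: J = I_x + I_y = 31.81 in⁴.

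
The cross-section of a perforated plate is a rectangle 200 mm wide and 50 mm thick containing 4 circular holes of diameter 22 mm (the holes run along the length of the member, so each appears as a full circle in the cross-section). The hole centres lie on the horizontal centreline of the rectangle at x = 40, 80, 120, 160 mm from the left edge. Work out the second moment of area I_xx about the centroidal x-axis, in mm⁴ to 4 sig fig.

I_xx ≈ 2.037 × 10⁶ mm⁴

Decompose the section into non-overlapping parts with the origin at the bottom-left of its bounding rectangle.
Plate: 200 × 50, A = 10 000 mm², y = 25 mm, Ī = 2 083 333 mm⁴.
Hole 1 (subtracted): ⌀22, A = 380.133 mm², y = 25 mm, Ī = 11 499 mm⁴.
Hole 2 (subtracted): ⌀22, A = 380.133 mm², y = 25 mm, Ī = 11 499 mm⁴.
Hole 3 (subtracted): ⌀22, A = 380.133 mm², y = 25 mm, Ī = 11 499 mm⁴.
Hole 4 (subtracted): ⌀22, A = 380.133 mm², y = 25 mm, Ī = 11 499 mm⁴.
By symmetry the centroid is at mid-height, ȳ = 25 mm.
All pieces are centred on the centroidal x-axis, so I = ΣĪ (holes subtracted) = 2 037 337 mm⁴.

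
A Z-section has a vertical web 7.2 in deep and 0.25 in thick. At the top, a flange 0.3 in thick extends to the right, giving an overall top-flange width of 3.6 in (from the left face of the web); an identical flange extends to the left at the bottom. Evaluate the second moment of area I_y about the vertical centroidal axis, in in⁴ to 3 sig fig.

I_y ≈ 8.40 in⁴

Break the section into simple shapes (no overlaps), measuring from the bottom-left corner of the bounding box.
Web: 0.25 × 7.2, A = 1.8 in², x = 3.475 in, Ī = 0.009375 in⁴.
Top flange (beyond web): 3.35 × 0.3, A = 1.005 in², x = 5.275 in, Ī = 0.93988 in⁴.
Bottom flange (beyond web): 3.35 × 0.3, A = 1.005 in², x = 1.675 in, Ī = 0.93988 in⁴.
Centroid: x̄ = ΣA·x / ΣA = 3.475 in.
Transfer each piece to the vertical centroidal axis using Ī + A·d² with d = x − 3.475:
  web: d = 0 in → contributes +0.009375 in⁴
  top flange (beyond web): d = 1.8 in → contributes +4.1961 in⁴
  bottom flange (beyond web): d = -1.8 in → contributes +4.1961 in⁴
Total I = 8.4015 in⁴.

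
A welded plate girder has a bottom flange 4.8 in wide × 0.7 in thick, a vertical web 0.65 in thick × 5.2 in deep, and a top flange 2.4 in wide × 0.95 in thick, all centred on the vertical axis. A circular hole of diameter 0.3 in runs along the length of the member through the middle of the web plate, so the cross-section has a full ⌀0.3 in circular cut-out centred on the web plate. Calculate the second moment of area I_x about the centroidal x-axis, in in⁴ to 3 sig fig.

I_x ≈ 57.8 in⁴

Treat the section as a set of non-overlapping primitives; coordinates are from the bounding-box lower-left.
Bottom plate: 4.8 × 0.7, A = 3.36 in², y = 0.35 in, Ī = 0.1372 in⁴.
Web plate: 0.65 × 5.2, A = 3.38 in², y = 3.3 in, Ī = 7.6163 in⁴.
Top plate: 2.4 × 0.95, A = 2.28 in², y = 6.375 in, Ī = 0.17148 in⁴.
Hole (subtracted): ⌀0.3, A = 0.070686 in², y = 3.3 in, Ī = 0.00039761 in⁴.
Centroid: ȳ = ΣA·y / ΣA = 2.9758 in.
Transfer each piece to the centroidal x-axis using Ī + A·d² with d = y − 2.9758:
  bottom plate: d = -2.6258 in → contributes +23.305 in⁴
  web plate: d = 0.32416 in → contributes +7.9714 in⁴
  top plate: d = 3.3992 in → contributes +26.515 in⁴
  hole: d = 0.32416 in → contributes −0.0078252 in⁴
Total I = 57.783 in⁴.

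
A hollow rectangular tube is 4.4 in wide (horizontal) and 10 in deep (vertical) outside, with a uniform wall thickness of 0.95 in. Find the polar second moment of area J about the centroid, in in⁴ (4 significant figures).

J ≈ 316.4 in⁴

Treat the section as a set of non-overlapping primitives; coordinates are from the bounding-box lower-left.
Outer rectangle: 4.4 × 10, A = 44 in², y = 5 in, Ī = 366.667 in⁴.
Inner void (subtracted): 2.5 × 8.1, A = 20.25 in², y = 5 in, Ī = 110.717 in⁴.
By symmetry the centroid is at mid-height, ȳ = 5 in.
All pieces are centred on the centroidal x-axis, so I = ΣĪ (holes subtracted) = 255.95 in⁴.
Repeating about the centroidal y-axis gives I_y = 60.4398 in⁴.
Polar second moment: J = I_x + I_y = 316.39 in⁴.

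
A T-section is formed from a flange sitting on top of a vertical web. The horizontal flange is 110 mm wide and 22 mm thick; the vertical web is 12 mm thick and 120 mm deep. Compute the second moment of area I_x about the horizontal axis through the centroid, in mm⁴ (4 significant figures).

I_x ≈ 6.377 × 10⁶ mm⁴

Break the section into simple shapes (no overlaps), measuring from the bottom-left corner of the bounding box.
Flange: 110 × 22, A = 2 420 mm², y = 131 mm, Ī = 97606.7 mm⁴.
Web: 12 × 120, A = 1 440 mm², y = 60 mm, Ī = 1 728 000 mm⁴.
Centroid: ȳ = ΣA·y / ΣA = 104.513 mm.
Transfer each piece to the horizontal axis through the centroid using Ī + A·d² with d = y − 104.513:
  flange: d = 26.487 mm → contributes +1 795 391 mm⁴
  web: d = -44.513 mm → contributes +4 581 220 mm⁴
Total I = 6 376 611 mm⁴.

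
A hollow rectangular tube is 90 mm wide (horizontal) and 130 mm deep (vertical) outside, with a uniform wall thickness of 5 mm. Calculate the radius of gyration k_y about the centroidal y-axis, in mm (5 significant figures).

k_y ≈ 36.368 mm

Treat the section as a set of non-overlapping primitives; coordinates are from the bounding-box lower-left.
Outer rectangle: 90 × 130, A = 11 700 mm², x = 45 mm, Ī = 7 897 500 mm⁴.
Inner void (subtracted): 80 × 120, A = 9 600 mm², x = 45 mm, Ī = 5 120 000 mm⁴.
By symmetry the centroid is at mid-width, x̄ = 45 mm.
All pieces are centred on the centroidal y-axis, so I = ΣĪ (holes subtracted) = 2 777 500 mm⁴.
Radius of gyration: k = √(I/A) = √(2 777 500 / 2 100) = 36.36783 mm.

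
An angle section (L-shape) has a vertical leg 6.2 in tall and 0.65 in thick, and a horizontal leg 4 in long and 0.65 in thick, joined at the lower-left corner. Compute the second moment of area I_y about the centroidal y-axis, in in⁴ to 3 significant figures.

I_y ≈ 7.83 in⁴

Decompose the section into non-overlapping parts with the origin at the bottom-left of its bounding rectangle.
Vertical leg: 0.65 × 6.2, A = 4.03 in², x = 0.325 in, Ī = 0.14189 in⁴.
Horizontal leg (remainder): 3.35 × 0.65, A = 2.1775 in², x = 2.325 in, Ī = 2.0364 in⁴.
Centroid: x̄ = ΣA·x / ΣA = 1.0266 in.
Transfer each piece to the centroidal y-axis using Ī + A·d² with d = x − 1.0266:
  vertical leg: d = -0.70157 in → contributes +2.1255 in⁴
  horizontal leg (remainder): d = 1.2984 in → contributes +5.7075 in⁴
Total I = 7.833 in⁴.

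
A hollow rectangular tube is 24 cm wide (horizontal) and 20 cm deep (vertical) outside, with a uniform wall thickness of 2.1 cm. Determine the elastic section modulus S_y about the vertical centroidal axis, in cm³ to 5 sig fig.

Split into non-overlapping primitives; take the origin at the lower-left of the bounding box.
Outer rectangle: 24 × 20, A = 480 cm², x = 12 cm, Ī = 23 040 cm⁴.
Inner void (subtracted): 19.8 × 15.8, A = 312.84 cm², x = 12 cm, Ī = 10220.48 cm⁴.
By symmetry the centroid is at mid-width, x̄ = 12 cm.
All pieces are centred on the vertical centroidal axis, so I = ΣĪ (holes subtracted) = 12819.52 cm⁴.
Extreme fibre distance c = 12 cm; S = I/c = 1068.293 cm³.

S_y ≈ 1068.3 cm³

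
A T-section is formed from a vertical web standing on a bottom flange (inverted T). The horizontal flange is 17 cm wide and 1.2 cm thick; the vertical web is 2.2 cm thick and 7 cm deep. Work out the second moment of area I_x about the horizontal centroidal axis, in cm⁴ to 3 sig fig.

Decompose the section into non-overlapping parts with the origin at the bottom-left of its bounding rectangle.
Flange: 17 × 1.2, A = 20.4 cm², y = 0.6 cm, Ī = 2.448 cm⁴.
Web: 2.2 × 7, A = 15.4 cm², y = 4.7 cm, Ī = 62.883 cm⁴.
Centroid: ȳ = ΣA·y / ΣA = 2.3637 cm.
Transfer each piece to the horizontal centroidal axis using Ī + A·d² with d = y − 2.3637:
  flange: d = -1.7637 cm → contributes +65.904 cm⁴
  web: d = 2.3363 cm → contributes +146.94 cm⁴
Total I = 212.85 cm⁴.

I_x ≈ 213 cm⁴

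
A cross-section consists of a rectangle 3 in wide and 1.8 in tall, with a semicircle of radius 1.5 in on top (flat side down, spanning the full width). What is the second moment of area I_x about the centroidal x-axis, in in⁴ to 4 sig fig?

I_x ≈ 7.058 in⁴

Split into non-overlapping primitives; take the origin at the lower-left of the bounding box.
Rectangular body: 3 × 1.8, A = 5.4 in², y = 0.9 in, Ī = 1.458 in⁴.
Semicircular cap: semicircle r = 1.5, A = 3.53429 in², y = 2.43662 in, Ī = 0.555645 in⁴.
Centroid: ȳ = ΣA·y / ΣA = 1.50787 in.
Transfer each piece to the centroidal x-axis using Ī + A·d² with d = y − 1.50787:
  rectangular body: d = -0.607867 in → contributes +3.45331 in⁴
  semicircular cap: d = 0.928753 in → contributes +3.60426 in⁴
Total I = 7.05757 in⁴.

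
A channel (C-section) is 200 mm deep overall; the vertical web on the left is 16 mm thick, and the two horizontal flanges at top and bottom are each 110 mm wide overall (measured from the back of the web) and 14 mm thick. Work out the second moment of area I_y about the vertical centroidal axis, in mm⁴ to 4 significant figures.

Treat the section as a set of non-overlapping primitives; coordinates are from the bounding-box lower-left.
Web: 16 × 200, A = 3 200 mm², x = 8 mm, Ī = 68266.7 mm⁴.
Top flange (beyond web): 94 × 14, A = 1 316 mm², x = 63 mm, Ī = 969 015 mm⁴.
Bottom flange (beyond web): 94 × 14, A = 1 316 mm², x = 63 mm, Ī = 969 015 mm⁴.
Centroid: x̄ = ΣA·x / ΣA = 32.8217 mm.
Transfer each piece to the vertical centroidal axis using Ī + A·d² with d = x − 32.8217:
  web: d = -24.8217 mm → contributes +2 039 836 mm⁴
  top flange (beyond web): d = 30.1783 mm → contributes +2 167 537 mm⁴
  bottom flange (beyond web): d = 30.1783 mm → contributes +2 167 537 mm⁴
Total I = 6 374 911 mm⁴.

I_y ≈ 6.375 × 10⁶ mm⁴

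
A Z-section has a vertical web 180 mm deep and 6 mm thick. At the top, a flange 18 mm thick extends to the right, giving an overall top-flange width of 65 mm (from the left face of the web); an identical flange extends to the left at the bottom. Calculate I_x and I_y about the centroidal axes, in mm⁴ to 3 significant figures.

Break the section into simple shapes (no overlaps), measuring from the bottom-left corner of the bounding box.
Web: 6 × 180, A = 1 080 mm², y = 90 mm, Ī = 2 916 000 mm⁴.
Top flange (beyond web): 59 × 18, A = 1 062 mm², y = 171 mm, Ī = 28 674 mm⁴.
Bottom flange (beyond web): 59 × 18, A = 1 062 mm², y = 9 mm, Ī = 28 674 mm⁴.
Centroid: ȳ = ΣA·y / ΣA = 90 mm.
Transfer each piece to the centroidal x-axis using Ī + A·d² with d = y − 90:
  web: d = 0 mm → contributes +2 916 000 mm⁴
  top flange (beyond web): d = 81 mm → contributes +6 996 456 mm⁴
  bottom flange (beyond web): d = -81 mm → contributes +6 996 456 mm⁴
Total I = 16 908 912 mm⁴.
For the y-axis: x̄ = 62 mm.
Repeating about the centroidal y-axis gives I_y = 2 862 852 mm⁴.

I_x ≈ 1.69 × 10⁷ mm⁴, I_y ≈ 2.86 × 10⁶ mm⁴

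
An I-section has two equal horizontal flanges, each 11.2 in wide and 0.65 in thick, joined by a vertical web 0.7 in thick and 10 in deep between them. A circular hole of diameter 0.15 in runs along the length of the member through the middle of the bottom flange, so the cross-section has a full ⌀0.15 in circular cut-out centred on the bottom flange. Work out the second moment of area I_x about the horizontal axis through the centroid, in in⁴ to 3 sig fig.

I_x ≈ 471 in⁴

Split into non-overlapping primitives; take the origin at the lower-left of the bounding box.
Bottom flange: 11.2 × 0.65, A = 7.28 in², y = 0.325 in, Ī = 0.25632 in⁴.
Web: 0.7 × 10, A = 7 in², y = 5.65 in, Ī = 58.333 in⁴.
Top flange: 11.2 × 0.65, A = 7.28 in², y = 10.975 in, Ī = 0.25632 in⁴.
Hole (subtracted): ⌀0.15, A = 0.017671 in², y = 0.325 in, Ī = 0.00002485 in⁴.
Centroid: ȳ = ΣA·y / ΣA = 5.6544 in.
Transfer each piece to the horizontal axis through the centroid using Ī + A·d² with d = y − 5.6544:
  bottom flange: d = -5.3294 in → contributes +207.02 in⁴
  web: d = -0.0043682 in → contributes +58.333 in⁴
  top flange: d = 5.3206 in → contributes +206.35 in⁴
  hole: d = -5.3294 in → contributes −0.50193 in⁴
Total I = 471.2 in⁴.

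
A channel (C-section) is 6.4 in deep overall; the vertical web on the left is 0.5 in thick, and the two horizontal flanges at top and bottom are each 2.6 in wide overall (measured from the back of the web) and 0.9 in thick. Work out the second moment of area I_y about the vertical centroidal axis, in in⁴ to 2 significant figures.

Treat the section as a set of non-overlapping primitives; coordinates are from the bounding-box lower-left.
Web: 0.5 × 6.4, A = 3.2 in², x = 0.25 in, Ī = 0.06667 in⁴.
Top flange (beyond web): 2.1 × 0.9, A = 1.89 in², x = 1.55 in, Ī = 0.6946 in⁴.
Bottom flange (beyond web): 2.1 × 0.9, A = 1.89 in², x = 1.55 in, Ī = 0.6946 in⁴.
Centroid: x̄ = ΣA·x / ΣA = 0.954 in.
Transfer each piece to the vertical centroidal axis using Ī + A·d² with d = x − 0.954:
  web: d = -0.704 in → contributes +1.653 in⁴
  top flange (beyond web): d = 0.596 in → contributes +1.366 in⁴
  bottom flange (beyond web): d = 0.596 in → contributes +1.366 in⁴
Total I = 4.385 in⁴.

I_y ≈ 4.4 in⁴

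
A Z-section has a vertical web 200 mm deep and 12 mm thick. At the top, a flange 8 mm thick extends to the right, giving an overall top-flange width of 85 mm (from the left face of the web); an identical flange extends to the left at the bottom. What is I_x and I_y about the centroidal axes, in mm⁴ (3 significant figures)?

I_x ≈ 1.88 × 10⁷ mm⁴, I_y ≈ 2.66 × 10⁶ mm⁴

Decompose the section into non-overlapping parts with the origin at the bottom-left of its bounding rectangle.
Web: 12 × 200, A = 2 400 mm², y = 100 mm, Ī = 8 000 000 mm⁴.
Top flange (beyond web): 73 × 8, A = 584 mm², y = 196 mm, Ī = 3114.7 mm⁴.
Bottom flange (beyond web): 73 × 8, A = 584 mm², y = 4 mm, Ī = 3114.7 mm⁴.
Centroid: ȳ = ΣA·y / ΣA = 100 mm.
Transfer each piece to the centroidal x-axis using Ī + A·d² with d = y − 100:
  web: d = 0 mm → contributes +8 000 000 mm⁴
  top flange (beyond web): d = 96 mm → contributes +5 385 259 mm⁴
  bottom flange (beyond web): d = -96 mm → contributes +5 385 259 mm⁴
Total I = 18 770 517 mm⁴.
For the y-axis: x̄ = 79 mm.
Repeating about the centroidal y-axis gives I_y = 2 657 189 mm⁴.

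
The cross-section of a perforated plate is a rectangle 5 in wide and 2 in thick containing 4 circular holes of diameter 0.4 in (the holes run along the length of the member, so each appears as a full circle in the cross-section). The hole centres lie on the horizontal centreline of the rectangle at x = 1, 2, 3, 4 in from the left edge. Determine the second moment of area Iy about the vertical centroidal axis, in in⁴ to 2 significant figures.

Decompose the section into non-overlapping parts with the origin at the bottom-left of its bounding rectangle.
Plate: 5 × 2, A = 10 in², x = 2.5 in, Ī = 20.83 in⁴.
Hole 1 (subtracted): ⌀0.4, A = 0.1257 in², x = 1 in, Ī = 0.001257 in⁴.
Hole 2 (subtracted): ⌀0.4, A = 0.1257 in², x = 2 in, Ī = 0.001257 in⁴.
Hole 3 (subtracted): ⌀0.4, A = 0.1257 in², x = 3 in, Ī = 0.001257 in⁴.
Hole 4 (subtracted): ⌀0.4, A = 0.1257 in², x = 4 in, Ī = 0.001257 in⁴.
By symmetry the centroid is at mid-width, x̄ = 2.5 in.
Transfer each piece to the vertical centroidal axis using Ī + A·d² with d = x − 2.5:
  plate: d = 0 in → contributes +20.83 in⁴
  hole 1: d = -1.5 in → contributes −0.284 in⁴
  hole 2: d = -0.5 in → contributes −0.03267 in⁴
  hole 3: d = 0.5 in → contributes −0.03267 in⁴
  hole 4: d = 1.5 in → contributes −0.284 in⁴
Total I = 20.2 in⁴.

Iy ≈ 20 in⁴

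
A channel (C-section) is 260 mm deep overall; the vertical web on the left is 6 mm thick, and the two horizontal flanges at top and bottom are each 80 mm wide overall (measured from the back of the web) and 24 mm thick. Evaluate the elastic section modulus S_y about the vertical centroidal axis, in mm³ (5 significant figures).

S_y ≈ 6.8281 × 10⁴ mm³

Split into non-overlapping primitives; take the origin at the lower-left of the bounding box.
Web: 6 × 260, A = 1 560 mm², x = 3 mm, Ī = 4 680 mm⁴.
Top flange (beyond web): 74 × 24, A = 1 776 mm², x = 43 mm, Ī = 810 448 mm⁴.
Bottom flange (beyond web): 74 × 24, A = 1 776 mm², x = 43 mm, Ī = 810 448 mm⁴.
Centroid: x̄ = ΣA·x / ΣA = 30.79343 mm.
Transfer each piece to the vertical centroidal axis using Ī + A·d² with d = x − 30.79343:
  web: d = -27.79343 mm → contributes +1 209 740 mm⁴
  top flange (beyond web): d = 12.20657 mm → contributes +1 075 073 mm⁴
  bottom flange (beyond web): d = 12.20657 mm → contributes +1 075 073 mm⁴
Total I = 3 359 886 mm⁴.
Extreme fibre distance c = 49.20657 mm; S = I/c = 68281.24 mm³.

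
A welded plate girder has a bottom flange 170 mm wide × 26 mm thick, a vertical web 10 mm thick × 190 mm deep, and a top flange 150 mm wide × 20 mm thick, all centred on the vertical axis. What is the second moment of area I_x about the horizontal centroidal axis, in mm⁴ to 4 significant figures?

Break the section into simple shapes (no overlaps), measuring from the bottom-left corner of the bounding box.
Bottom plate: 170 × 26, A = 4 420 mm², y = 13 mm, Ī = 248 993 mm⁴.
Web plate: 10 × 190, A = 1 900 mm², y = 121 mm, Ī = 5 715 833 mm⁴.
Top plate: 150 × 20, A = 3 000 mm², y = 226 mm, Ī = 100 000 mm⁴.
Centroid: ȳ = ΣA·y / ΣA = 103.579 mm.
Transfer each piece to the horizontal centroidal axis using Ī + A·d² with d = y − 103.579:
  bottom plate: d = -90.5794 mm → contributes +36 513 447 mm⁴
  web plate: d = 17.4206 mm → contributes +6 292 440 mm⁴
  top plate: d = 122.421 mm → contributes +45 060 411 mm⁴
Total I = 87 866 298 mm⁴.

I_x ≈ 8.787 × 10⁷ mm⁴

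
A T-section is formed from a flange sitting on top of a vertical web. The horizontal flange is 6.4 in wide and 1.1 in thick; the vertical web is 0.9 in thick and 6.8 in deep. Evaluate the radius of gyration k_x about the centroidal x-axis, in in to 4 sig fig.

k_x ≈ 2.393 in

Treat the section as a set of non-overlapping primitives; coordinates are from the bounding-box lower-left.
Flange: 6.4 × 1.1, A = 7.04 in², y = 7.35 in, Ī = 0.709867 in⁴.
Web: 0.9 × 6.8, A = 6.12 in², y = 3.4 in, Ī = 23.5824 in⁴.
Centroid: ȳ = ΣA·y / ΣA = 5.51307 in.
Transfer each piece to the centroidal x-axis using Ī + A·d² with d = y − 5.51307:
  flange: d = 1.83693 in → contributes +24.465 in⁴
  web: d = -2.11307 in → contributes +50.9086 in⁴
Total I = 75.3736 in⁴.
Radius of gyration: k = √(I/A) = √(75.3736 / 13.16) = 2.39322 in.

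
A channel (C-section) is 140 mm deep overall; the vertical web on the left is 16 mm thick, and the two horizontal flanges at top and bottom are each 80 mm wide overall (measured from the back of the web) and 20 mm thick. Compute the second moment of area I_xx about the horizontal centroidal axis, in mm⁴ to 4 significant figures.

Treat the section as a set of non-overlapping primitives; coordinates are from the bounding-box lower-left.
Web: 16 × 140, A = 2 240 mm², y = 70 mm, Ī = 3 658 667 mm⁴.
Top flange (beyond web): 64 × 20, A = 1 280 mm², y = 130 mm, Ī = 42666.7 mm⁴.
Bottom flange (beyond web): 64 × 20, A = 1 280 mm², y = 10 mm, Ī = 42666.7 mm⁴.
By symmetry the centroid is at mid-height, ȳ = 70 mm.
Transfer each piece to the horizontal centroidal axis using Ī + A·d² with d = y − 70:
  web: d = 0 mm → contributes +3 658 667 mm⁴
  top flange (beyond web): d = 60 mm → contributes +4 650 667 mm⁴
  bottom flange (beyond web): d = -60 mm → contributes +4 650 667 mm⁴
Total I = 12 960 000 mm⁴.

I_xx ≈ 1.296 × 10⁷ mm⁴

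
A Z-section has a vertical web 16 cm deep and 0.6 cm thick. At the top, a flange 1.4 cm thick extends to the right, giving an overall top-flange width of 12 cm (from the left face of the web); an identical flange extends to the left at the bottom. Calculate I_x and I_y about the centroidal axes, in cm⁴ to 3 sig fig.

Treat the section as a set of non-overlapping primitives; coordinates are from the bounding-box lower-left.
Web: 0.6 × 16, A = 9.6 cm², y = 8 cm, Ī = 204.8 cm⁴.
Top flange (beyond web): 11.4 × 1.4, A = 15.96 cm², y = 15.3 cm, Ī = 2.6068 cm⁴.
Bottom flange (beyond web): 11.4 × 1.4, A = 15.96 cm², y = 0.7 cm, Ī = 2.6068 cm⁴.
Centroid: ȳ = ΣA·y / ΣA = 8 cm.
Transfer each piece to the centroidal x-axis using Ī + A·d² with d = y − 8:
  web: d = 0 cm → contributes +204.8 cm⁴
  top flange (beyond web): d = 7.3 cm → contributes +853.12 cm⁴
  bottom flange (beyond web): d = -7.3 cm → contributes +853.12 cm⁴
Total I = 1 911 cm⁴.
For the y-axis: x̄ = 11.7 cm.
Repeating about the centroidal y-axis gives I_y = 1495.1 cm⁴.

I_x ≈ 1910 cm⁴, I_y ≈ 1500 cm⁴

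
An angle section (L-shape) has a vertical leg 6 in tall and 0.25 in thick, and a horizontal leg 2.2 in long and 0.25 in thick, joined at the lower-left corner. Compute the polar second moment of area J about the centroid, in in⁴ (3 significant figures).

J ≈ 8.15 in⁴

Break the section into simple shapes (no overlaps), measuring from the bottom-left corner of the bounding box.
Vertical leg: 0.25 × 6, A = 1.5 in², y = 3 in, Ī = 4.5 in⁴.
Horizontal leg (remainder): 1.95 × 0.25, A = 0.4875 in², y = 0.125 in, Ī = 0.0025391 in⁴.
Centroid: ȳ = ΣA·y / ΣA = 2.2948 in.
Transfer each piece to the centroidal x-axis using Ī + A·d² with d = y − 2.2948:
  vertical leg: d = 0.70519 in → contributes +5.2459 in⁴
  horizontal leg (remainder): d = -2.1698 in → contributes +2.2977 in⁴
Total I = 7.5437 in⁴.
For the y-axis: x̄ = 0.39481 in.
Repeating about the centroidal y-axis gives I_y = 0.60748 in⁴.
Polar second moment: J = I_x + I_y = 8.1511 in⁴.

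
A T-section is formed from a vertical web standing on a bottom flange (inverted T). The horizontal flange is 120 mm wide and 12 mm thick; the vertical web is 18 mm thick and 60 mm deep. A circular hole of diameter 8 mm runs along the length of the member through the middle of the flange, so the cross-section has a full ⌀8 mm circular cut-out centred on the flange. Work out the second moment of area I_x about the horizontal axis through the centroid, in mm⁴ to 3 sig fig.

I_x ≈ 1.13 × 10⁶ mm⁴

Treat the section as a set of non-overlapping primitives; coordinates are from the bounding-box lower-left.
Flange: 120 × 12, A = 1 440 mm², y = 6 mm, Ī = 17 280 mm⁴.
Web: 18 × 60, A = 1 080 mm², y = 42 mm, Ī = 324 000 mm⁴.
Hole (subtracted): ⌀8, A = 50.265 mm², y = 6 mm, Ī = 201.06 mm⁴.
Centroid: ȳ = ΣA·y / ΣA = 21.743 mm.
Transfer each piece to the horizontal axis through the centroid using Ī + A·d² with d = y − 21.743:
  flange: d = -15.743 mm → contributes +374 154 mm⁴
  web: d = 20.257 mm → contributes +767 192 mm⁴
  hole: d = -15.743 mm → contributes −12 658 mm⁴
Total I = 1 128 687 mm⁴.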